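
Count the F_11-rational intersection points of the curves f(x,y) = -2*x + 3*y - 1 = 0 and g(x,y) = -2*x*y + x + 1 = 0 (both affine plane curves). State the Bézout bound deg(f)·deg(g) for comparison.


Common zeros: {(1, 1), (2, 9)}; count = 2; Bézout bound = 2.

deg(f) = 1, deg(g) = 2, so Bézout bound = 2.
Scan x ∈ F_11. For each x, list the y ∈ F_11 with f(x, y) ≡ 0 and those with g(x, y) ≡ 0 (mod 11); the common zeros in that column are the intersection.
  x = 0: f ≡ 0 at y ∈ {4}; g ≡ 0 at y ∈ ∅; common: ∅.
  x = 1: f ≡ 0 at y ∈ {1}; g ≡ 0 at y ∈ {1}; common: {1}.
  x = 2: f ≡ 0 at y ∈ {9}; g ≡ 0 at y ∈ {9}; common: {9}.
  x = 3: f ≡ 0 at y ∈ {6}; g ≡ 0 at y ∈ {8}; common: ∅.
  x = 4: f ≡ 0 at y ∈ {3}; g ≡ 0 at y ∈ {2}; common: ∅.
  x = 5: f ≡ 0 at y ∈ {0}; g ≡ 0 at y ∈ {5}; common: ∅.
  x = 6: f ≡ 0 at y ∈ {8}; g ≡ 0 at y ∈ {7}; common: ∅.
  x = 7: f ≡ 0 at y ∈ {5}; g ≡ 0 at y ∈ {10}; common: ∅.
  x = 8: f ≡ 0 at y ∈ {2}; g ≡ 0 at y ∈ {4}; common: ∅.
  x = 9: f ≡ 0 at y ∈ {10}; g ≡ 0 at y ∈ {3}; common: ∅.
  x = 10: f ≡ 0 at y ∈ {7}; g ≡ 0 at y ∈ {0}; common: ∅.
Collecting: common zeros = {(1, 1), (2, 9)}, so the count is 2.
Comparison with the Bézout bound: 2 ≤ 2 = deg(f)·deg(g), as expected for curves with no common component (the bound is attained).


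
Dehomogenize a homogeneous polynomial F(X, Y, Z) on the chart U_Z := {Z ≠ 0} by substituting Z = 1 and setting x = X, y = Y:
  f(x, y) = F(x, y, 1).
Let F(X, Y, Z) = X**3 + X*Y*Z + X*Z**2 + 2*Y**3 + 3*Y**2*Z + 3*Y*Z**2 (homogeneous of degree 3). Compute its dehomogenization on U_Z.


f(x, y) = x**3 + x*y + x + 2*y**3 + 3*y**2 + 3*y

On U_Z we set Z = 1. Each monomial c·X^i·Y^j·Z^k in F becomes c·x^i·y^j·1^k = c·x^i·y^j.
Substituting Z = 1: F(X, Y, 1) = x**3 + x*y + x + 2*y**3 + 3*y**2 + 3*y.
Note: deg(f) ≤ deg(F) = 3; strict inequality happens when F is divisible by Z (lost terms).


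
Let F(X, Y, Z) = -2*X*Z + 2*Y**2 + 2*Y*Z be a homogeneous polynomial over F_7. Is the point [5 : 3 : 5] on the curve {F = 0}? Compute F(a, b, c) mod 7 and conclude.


F(5,3,5) ≡ 5 (mod 7); P is NOT on the curve.

Evaluate F(5, 3, 5) term-by-term (mod 7).
  -2*X*Z ↦ -2·5·1·5 = -50
  2*Y**2 ↦ 2·1·9·1 = 18
  2*Y*Z ↦ 2·1·3·5 = 30
Sum: F(5, 3, 5) = (-50) + (18) + (30) = -2.
Reducing mod 7: -2 ≡ 5 (mod 7).
Since F(a, b, c) ≡ 5 ≠ 0 (mod 7), P does NOT lie on the curve.


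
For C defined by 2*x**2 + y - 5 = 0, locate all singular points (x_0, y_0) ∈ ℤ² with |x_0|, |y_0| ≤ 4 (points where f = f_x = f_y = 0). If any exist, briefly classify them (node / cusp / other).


No singular points in the scanned grid; C is smooth there.

Compute partial derivatives:
  f_x = 4*x.
  f_y = 1.
f_y = 1 is a nonzero constant, so f_y never vanishes: no point (x, y) can satisfy f = f_x = f_y = 0. In particular no (x, y) ∈ {−4, ..., 4}² is singular; the curve is smooth.


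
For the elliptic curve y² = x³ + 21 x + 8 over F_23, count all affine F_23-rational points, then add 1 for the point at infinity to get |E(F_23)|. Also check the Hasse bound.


Affine points = {(0, 10), (0, 13), (2, 9), (2, 14), (3, 11), (3, 12), (4, 8), (4, 15), (5, 10), (5, 13), (9, 11), (9, 12), (11, 11), (11, 12), (15, 8), (15, 15), (16, 1), (16, 22), (18, 10), (18, 13), (21, 2), (21, 21), (22, 3), (22, 20)}; affine count = 24; |E(F_23)| = 25.

Discriminant check: Δ ∝ 4a³ + 27b² = 4·21³ + 27·8² = 4·9261 + 27·64 ≡ 17 (mod 23). Nonzero ⇒ E is nonsingular.
For each x ∈ F_23, compute rhs = x³ + 21·x + 8 mod 23, then count y ∈ F_23 with y² ≡ rhs.
  x = 0: rhs = 8, matching y values: 10, 13 (2 points).
  x = 1: rhs = 7, matching y values: none (0 points).
  x = 2: rhs = 12, matching y values: 9, 14 (2 points).
  x = 3: rhs = 6, matching y values: 11, 12 (2 points).
  x = 4: rhs = 18, matching y values: 8, 15 (2 points).
  x = 5: rhs = 8, matching y values: 10, 13 (2 points).
  x = 6: rhs = 5, matching y values: none (0 points).
  x = 7: rhs = 15, matching y values: none (0 points).
  x = 8: rhs = 21, matching y values: none (0 points).
  x = 9: rhs = 6, matching y values: 11, 12 (2 points).
  x = 10: rhs = 22, matching y values: none (0 points).
  x = 11: rhs = 6, matching y values: 11, 12 (2 points).
  x = 12: rhs = 10, matching y values: none (0 points).
  x = 13: rhs = 17, matching y values: none (0 points).
  x = 14: rhs = 10, matching y values: none (0 points).
  x = 15: rhs = 18, matching y values: 8, 15 (2 points).
  x = 16: rhs = 1, matching y values: 1, 22 (2 points).
  x = 17: rhs = 11, matching y values: none (0 points).
  x = 18: rhs = 8, matching y values: 10, 13 (2 points).
  x = 19: rhs = 21, matching y values: none (0 points).
  x = 20: rhs = 10, matching y values: none (0 points).
  x = 21: rhs = 4, matching y values: 2, 21 (2 points).
  x = 22: rhs = 9, matching y values: 3, 20 (2 points).
Total affine count: 24.
Full point count |E(F_23)| = 24 + 1 = 25.
Hasse bound: |25 − (23+1)| = |1| = 1 ≤ 2√23 ≈ 9.5917 ✓.


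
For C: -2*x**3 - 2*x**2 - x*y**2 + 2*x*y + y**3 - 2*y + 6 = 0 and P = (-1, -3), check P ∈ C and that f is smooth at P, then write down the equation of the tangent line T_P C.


Tangent line at P: -17*x + 17*y + 34 = 0.

Step 1: f(-1, -3) = 0, so P lies on C.
Step 2: partial derivatives
  f_x(x, y) = -6*x**2 - 4*x - y**2 + 2*y, f_y(x, y) = -2*x*y + 2*x + 3*y**2 - 2.
  f_x(P) = -17, f_y(P) = 17 (gradient nonzero, so P is smooth).
Step 3: tangent line at P: -17·(x − -1) + 17·(y − -3) = 0.
Expanding: -17*x + 17*y + 34 = 0.


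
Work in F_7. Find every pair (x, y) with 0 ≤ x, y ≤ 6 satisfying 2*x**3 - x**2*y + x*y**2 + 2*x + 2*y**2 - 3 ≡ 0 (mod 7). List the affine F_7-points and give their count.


Affine F_7-points: {(4, 0), (4, 5), (5, 3), (6, 0), (6, 1)}; count = 5.

For each of the 49 pairs (x, y) ∈ F_7², evaluate f(x, y) mod 7. Record the zeros.
  x = 0: [0↦4, 1↦6, 2↦5, 3↦1, 4↦1, 5↦5, 6↦6]  zeros at y ∈ ∅
  x = 1: [0↦1, 1↦3, 2↦4, 3↦4, 4↦3, 5↦1, 6↦5]  zeros at y ∈ ∅
  x = 2: [0↦3, 1↦3, 2↦4, 3↦6, 4↦2, 5↦6, 6↦4]  zeros at y ∈ ∅
  x = 3: [0↦1, 1↦4, 2↦3, 3↦5, 4↦3, 5↦4, 6↦1]  zeros at y ∈ ∅
  x = 4: [0↦0, 1↦4, 2↦6, 3↦6, 4↦4, 5↦0, 6↦1]  zeros at y ∈ {0, 5}
  x = 5: [0↦5, 1↦1, 2↦4, 3↦0, 4↦3, 5↦6, 6↦2]  zeros at y ∈ {3}
  x = 6: [0↦0, 1↦0, 2↦2, 3↦6, 4↦5, 5↦6, 6↦2]  zeros at y ∈ {0, 1}
Collecting zeros: affine points = {(4, 0), (4, 5), (5, 3), (6, 0), (6, 1)}.
Total count |C(F_7)_aff| = 5.


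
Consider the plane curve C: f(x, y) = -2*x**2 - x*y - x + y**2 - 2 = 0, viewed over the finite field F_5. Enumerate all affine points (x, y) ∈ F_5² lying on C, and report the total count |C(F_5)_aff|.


Affine F_5-points: {(1, 0), (1, 1), (3, 1), (3, 2)}; count = 4.

For each of the 25 pairs (x, y) ∈ F_5², evaluate f(x, y) mod 5. Record the zeros.
  x = 0: [0↦3, 1↦4, 2↦2, 3↦2, 4↦4]  zeros at y ∈ ∅
  x = 1: [0↦0, 1↦0, 2↦2, 3↦1, 4↦2]  zeros at y ∈ {0, 1}
  x = 2: [0↦3, 1↦2, 2↦3, 3↦1, 4↦1]  zeros at y ∈ ∅
  x = 3: [0↦2, 1↦0, 2↦0, 3↦2, 4↦1]  zeros at y ∈ {1, 2}
  x = 4: [0↦2, 1↦4, 2↦3, 3↦4, 4↦2]  zeros at y ∈ ∅
Collecting zeros: affine points = {(1, 0), (1, 1), (3, 1), (3, 2)}.
Total count |C(F_5)_aff| = 4.


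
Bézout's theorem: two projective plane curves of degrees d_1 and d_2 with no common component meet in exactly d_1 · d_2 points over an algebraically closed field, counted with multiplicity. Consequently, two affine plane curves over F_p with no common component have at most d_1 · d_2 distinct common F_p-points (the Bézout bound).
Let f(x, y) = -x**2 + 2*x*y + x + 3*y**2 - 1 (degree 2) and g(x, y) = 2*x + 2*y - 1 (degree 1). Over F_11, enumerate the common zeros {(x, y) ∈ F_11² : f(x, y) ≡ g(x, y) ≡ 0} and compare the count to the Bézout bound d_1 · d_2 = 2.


Common zeros: {(8, 9)}; count = 1; Bézout bound = 2.

deg(f) = 2, deg(g) = 1, so Bézout bound = 2.
Scan x ∈ F_11. For each x, list the y ∈ F_11 with f(x, y) ≡ 0 and those with g(x, y) ≡ 0 (mod 11); the common zeros in that column are the intersection.
  x = 0: f ≡ 0 at y ∈ {2, 9}; g ≡ 0 at y ∈ {6}; common: ∅.
  x = 1: f ≡ 0 at y ∈ {4, 10}; g ≡ 0 at y ∈ {5}; common: ∅.
  x = 2: f ≡ 0 at y ∈ ∅; g ≡ 0 at y ∈ {4}; common: ∅.
  x = 3: f ≡ 0 at y ∈ ∅; g ≡ 0 at y ∈ {3}; common: ∅.
  x = 4: f ≡ 0 at y ∈ {6}; g ≡ 0 at y ∈ {2}; common: ∅.
  x = 5: f ≡ 0 at y ∈ {2}; g ≡ 0 at y ∈ {1}; common: ∅.
  x = 6: f ≡ 0 at y ∈ ∅; g ≡ 0 at y ∈ {0}; common: ∅.
  x = 7: f ≡ 0 at y ∈ ∅; g ≡ 0 at y ∈ {10}; common: ∅.
  x = 8: f ≡ 0 at y ∈ {4, 9}; g ≡ 0 at y ∈ {9}; common: {9}.
  x = 9: f ≡ 0 at y ∈ {6, 10}; g ≡ 0 at y ∈ {8}; common: ∅.
  x = 10: f ≡ 0 at y ∈ ∅; g ≡ 0 at y ∈ {7}; common: ∅.
Collecting: common zeros = {(8, 9)}, so the count is 1.
Comparison with the Bézout bound: 1 ≤ 2 = deg(f)·deg(g), as expected for curves with no common component (the affine F_11-count falls short of the bound because intersections may lie at infinity, over extension fields, or carry multiplicity).


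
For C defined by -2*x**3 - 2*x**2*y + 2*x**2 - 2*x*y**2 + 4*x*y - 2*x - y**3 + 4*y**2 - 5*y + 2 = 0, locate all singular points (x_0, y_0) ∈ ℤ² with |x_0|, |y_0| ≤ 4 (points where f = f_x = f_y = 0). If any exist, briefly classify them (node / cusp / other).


Singular points: {(0, 1)}; classification: cusp.

Compute partial derivatives:
  f_x = -6*x**2 - 4*x*y + 4*x - 2*y**2 + 4*y - 2.
  f_y = -2*x**2 - 4*x*y + 4*x - 3*y**2 + 8*y - 5.
Scan x_0 ∈ {−4, ..., 4}. For each x_0, f_y(x_0, y) is a polynomial in y; find its integer roots y ∈ {−4, ..., 4}, then test f_x and f at those candidates.
  x = -4: f_y(-4, y) = -3*y**2 + 24*y - 53; no integer root y with |y| ≤ 4.
  x = -3: f_y(-3, y) = -3*y**2 + 20*y - 35; no integer root y with |y| ≤ 4.
  x = -2: f_y(-2, y) = -3*y**2 + 16*y - 21; vanishes at y ∈ {3}. (-2, 3): f_x = -16 ≠ 0.
  x = -1: f_y(-1, y) = -3*y**2 + 12*y - 11; no integer root y with |y| ≤ 4.
  x = 0: f_y(0, y) = -3*y**2 + 8*y - 5; vanishes at y ∈ {1}. (0, 1): f_x = 0, f = 0 — SINGULAR.
  x = 1: f_y(1, y) = -3*y**2 + 4*y - 3; no integer root y with |y| ≤ 4.
  x = 2: f_y(2, y) = -3*y**2 - 5; no integer root y with |y| ≤ 4.
  x = 3: f_y(3, y) = -3*y**2 - 4*y - 11; no integer root y with |y| ≤ 4.
  x = 4: f_y(4, y) = -3*y**2 - 8*y - 21; no integer root y with |y| ≤ 4.
Only singular point on the grid: (0, 1).
Classify: substitute x = 0 + u, y = 1 + v and expand: f = -2*u**3 - 2*u**2*v - 2*u*v**2 - v**3 + v**2.
No constant or linear terms (consistent with a singular point). Quadratic part: v**2. Cubic part: -2*u**3 - 2*u**2*v - 2*u*v**2 - v**3.
The quadratic part v**2 is a perfect square, so there is a single (double) tangent line v = 0, i.e. y = 1. Restricting the cubic part to that line (v = 0) leaves -2*u**3 ≠ 0, so f is not divisible by v and the branch is v² ≈ 2*u**3 to lowest order — this is a cusp.
Classification: cusp.


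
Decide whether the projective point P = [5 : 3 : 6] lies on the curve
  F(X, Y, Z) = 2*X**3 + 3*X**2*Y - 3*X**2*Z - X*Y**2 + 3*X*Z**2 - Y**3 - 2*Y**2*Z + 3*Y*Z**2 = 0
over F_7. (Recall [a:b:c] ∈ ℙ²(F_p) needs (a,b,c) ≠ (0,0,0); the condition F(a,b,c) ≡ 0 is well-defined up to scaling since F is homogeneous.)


F(5,3,6) ≡ 2 (mod 7); P is NOT on the curve.

Evaluate F(5, 3, 6) term-by-term (mod 7).
  2*X**3 ↦ 2·125·1·1 = 250
  3*X**2*Y ↦ 3·25·3·1 = 225
  -3*X**2*Z ↦ -3·25·1·6 = -450
  -X*Y**2 ↦ -1·5·9·1 = -45
  3*X*Z**2 ↦ 3·5·1·36 = 540
  -Y**3 ↦ -1·1·27·1 = -27
  -2*Y**2*Z ↦ -2·1·9·6 = -108
  3*Y*Z**2 ↦ 3·1·3·36 = 324
Sum: F(5, 3, 6) = (250) + (225) + (-450) + (-45) + (540) + (-27) + (-108) + (324) = 709.
Reducing mod 7: 709 ≡ 2 (mod 7).
Since F(a, b, c) ≡ 2 ≠ 0 (mod 7), P does NOT lie on the curve.


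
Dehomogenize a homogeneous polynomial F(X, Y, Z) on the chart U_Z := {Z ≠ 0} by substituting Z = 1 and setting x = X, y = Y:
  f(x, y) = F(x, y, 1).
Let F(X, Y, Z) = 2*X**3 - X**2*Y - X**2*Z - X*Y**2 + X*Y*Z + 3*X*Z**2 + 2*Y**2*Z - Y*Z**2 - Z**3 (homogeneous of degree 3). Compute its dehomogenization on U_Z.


f(x, y) = 2*x**3 - x**2*y - x**2 - x*y**2 + x*y + 3*x + 2*y**2 - y - 1

On U_Z we set Z = 1. Each monomial c·X^i·Y^j·Z^k in F becomes c·x^i·y^j·1^k = c·x^i·y^j.
Substituting Z = 1: F(X, Y, 1) = 2*x**3 - x**2*y - x**2 - x*y**2 + x*y + 3*x + 2*y**2 - y - 1.
Note: deg(f) ≤ deg(F) = 3; strict inequality happens when F is divisible by Z (lost terms).


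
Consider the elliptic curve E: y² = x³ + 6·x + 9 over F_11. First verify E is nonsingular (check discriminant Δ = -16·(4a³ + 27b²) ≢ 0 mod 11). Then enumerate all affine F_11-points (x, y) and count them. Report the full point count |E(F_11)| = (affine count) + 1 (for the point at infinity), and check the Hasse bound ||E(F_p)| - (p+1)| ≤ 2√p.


Affine points = {(0, 3), (0, 8), (1, 4), (1, 7), (4, 3), (4, 8), (7, 3), (7, 8), (9, 0)}; affine count = 9; |E(F_11)| = 10.

Discriminant check: Δ ∝ 4a³ + 27b² = 4·6³ + 27·9² = 4·216 + 27·81 ≡ 4 (mod 11). Nonzero ⇒ E is nonsingular.
For each x ∈ F_11, compute rhs = x³ + 6·x + 9 mod 11, then count y ∈ F_11 with y² ≡ rhs.
  x = 0: rhs = 9, matching y values: 3, 8 (2 points).
  x = 1: rhs = 5, matching y values: 4, 7 (2 points).
  x = 2: rhs = 7, matching y values: none (0 points).
  x = 3: rhs = 10, matching y values: none (0 points).
  x = 4: rhs = 9, matching y values: 3, 8 (2 points).
  x = 5: rhs = 10, matching y values: none (0 points).
  x = 6: rhs = 8, matching y values: none (0 points).
  x = 7: rhs = 9, matching y values: 3, 8 (2 points).
  x = 8: rhs = 8, matching y values: none (0 points).
  x = 9: rhs = 0, matching y values: 0 (1 points).
  x = 10: rhs = 2, matching y values: none (0 points).
Total affine count: 9.
Full point count |E(F_11)| = 9 + 1 = 10.
Hasse bound: |10 − (11+1)| = |-2| = 2 ≤ 2√11 ≈ 6.6332 ✓.


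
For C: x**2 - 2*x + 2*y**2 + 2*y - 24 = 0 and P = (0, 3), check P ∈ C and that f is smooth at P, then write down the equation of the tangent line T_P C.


Tangent line at P: -2*x + 14*y - 42 = 0.

Step 1: f(0, 3) = 0, so P lies on C.
Step 2: partial derivatives
  f_x(x, y) = 2*x - 2, f_y(x, y) = 4*y + 2.
  f_x(P) = -2, f_y(P) = 14 (gradient nonzero, so P is smooth).
Step 3: tangent line at P: -2·(x − 0) + 14·(y − 3) = 0.
Expanding: -2*x + 14*y - 42 = 0.


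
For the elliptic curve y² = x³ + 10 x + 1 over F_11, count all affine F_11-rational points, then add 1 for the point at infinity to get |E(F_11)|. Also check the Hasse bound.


Affine points = {(0, 1), (0, 10), (1, 1), (1, 10), (3, 5), (3, 6), (5, 0), (10, 1), (10, 10)}; affine count = 9; |E(F_11)| = 10.

Discriminant check: Δ ∝ 4a³ + 27b² = 4·10³ + 27·1² = 4·1000 + 27·1 ≡ 1 (mod 11). Nonzero ⇒ E is nonsingular.
For each x ∈ F_11, compute rhs = x³ + 10·x + 1 mod 11, then count y ∈ F_11 with y² ≡ rhs.
  x = 0: rhs = 1, matching y values: 1, 10 (2 points).
  x = 1: rhs = 1, matching y values: 1, 10 (2 points).
  x = 2: rhs = 7, matching y values: none (0 points).
  x = 3: rhs = 3, matching y values: 5, 6 (2 points).
  x = 4: rhs = 6, matching y values: none (0 points).
  x = 5: rhs = 0, matching y values: 0 (1 points).
  x = 6: rhs = 2, matching y values: none (0 points).
  x = 7: rhs = 7, matching y values: none (0 points).
  x = 8: rhs = 10, matching y values: none (0 points).
  x = 9: rhs = 6, matching y values: none (0 points).
  x = 10: rhs = 1, matching y values: 1, 10 (2 points).
Total affine count: 9.
Full point count |E(F_11)| = 9 + 1 = 10.
Hasse bound: |10 − (11+1)| = |-2| = 2 ≤ 2√11 ≈ 6.6332 ✓.


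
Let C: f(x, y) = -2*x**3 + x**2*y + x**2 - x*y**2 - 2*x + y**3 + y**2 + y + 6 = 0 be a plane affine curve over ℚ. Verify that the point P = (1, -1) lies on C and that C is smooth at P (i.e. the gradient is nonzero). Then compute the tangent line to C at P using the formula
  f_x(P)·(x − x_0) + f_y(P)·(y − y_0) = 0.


Tangent line at P: -9*x + 5*y + 14 = 0.

Step 1: f(1, -1) = 0, so P lies on C.
Step 2: partial derivatives
  f_x(x, y) = -6*x**2 + 2*x*y + 2*x - y**2 - 2, f_y(x, y) = x**2 - 2*x*y + 3*y**2 + 2*y + 1.
  f_x(P) = -9, f_y(P) = 5 (gradient nonzero, so P is smooth).
Step 3: tangent line at P: -9·(x − 1) + 5·(y − -1) = 0.
Expanding: -9*x + 5*y + 14 = 0.


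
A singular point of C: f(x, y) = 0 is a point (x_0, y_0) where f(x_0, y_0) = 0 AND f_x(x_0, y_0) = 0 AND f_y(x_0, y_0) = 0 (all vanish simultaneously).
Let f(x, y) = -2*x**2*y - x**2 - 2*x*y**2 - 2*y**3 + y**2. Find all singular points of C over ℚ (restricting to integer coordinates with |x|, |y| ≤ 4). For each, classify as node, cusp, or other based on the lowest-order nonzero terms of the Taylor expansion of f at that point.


Singular points: {(0, 0)}; classification: node.

Compute partial derivatives:
  f_x = -4*x*y - 2*x - 2*y**2.
  f_y = -2*x**2 - 4*x*y - 6*y**2 + 2*y.
Scan x_0 ∈ {−4, ..., 4}. For each x_0, f_y(x_0, y) is a polynomial in y; find its integer roots y ∈ {−4, ..., 4}, then test f_x and f at those candidates.
  x = -4: f_y(-4, y) = -6*y**2 + 18*y - 32; no integer root y with |y| ≤ 4.
  x = -3: f_y(-3, y) = -6*y**2 + 14*y - 18; no integer root y with |y| ≤ 4.
  x = -2: f_y(-2, y) = -6*y**2 + 10*y - 8; no integer root y with |y| ≤ 4.
  x = -1: f_y(-1, y) = -6*y**2 + 6*y - 2; no integer root y with |y| ≤ 4.
  x = 0: f_y(0, y) = -6*y**2 + 2*y; vanishes at y ∈ {0}. (0, 0): f_x = 0, f = 0 — SINGULAR.
  x = 1: f_y(1, y) = -6*y**2 - 2*y - 2; no integer root y with |y| ≤ 4.
  x = 2: f_y(2, y) = -6*y**2 - 6*y - 8; no integer root y with |y| ≤ 4.
  x = 3: f_y(3, y) = -6*y**2 - 10*y - 18; no integer root y with |y| ≤ 4.
  x = 4: f_y(4, y) = -6*y**2 - 14*y - 32; no integer root y with |y| ≤ 4.
Only singular point on the grid: (0, 0).
Classify: substitute x = 0 + u, y = 0 + v and expand: f = -2*u**2*v - u**2 - 2*u*v**2 - 2*v**3 + v**2.
No constant or linear terms (consistent with a singular point). Quadratic part: -u**2 + v**2. Cubic part: -2*u**2*v - 2*u*v**2 - 2*v**3.
The quadratic part v**2 - u**2 = (v − u)(v + u) splits into two distinct linear factors, so there are two distinct tangent lines y − 0 = ±(x − 0) — this is a node (ordinary double point).
Classification: node.


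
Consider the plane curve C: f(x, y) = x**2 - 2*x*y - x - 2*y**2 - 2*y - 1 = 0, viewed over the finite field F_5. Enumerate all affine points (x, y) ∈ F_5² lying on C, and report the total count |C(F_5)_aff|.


Affine F_5-points: {(0, 1), (0, 3), (2, 3), (2, 4), (3, 0), (3, 1)}; count = 6.

For each of the 25 pairs (x, y) ∈ F_5², evaluate f(x, y) mod 5. Record the zeros.
  x = 0: [0↦4, 1↦0, 2↦2, 3↦0, 4↦4]  zeros at y ∈ {1, 3}
  x = 1: [0↦4, 1↦3, 2↦3, 3↦4, 4↦1]  zeros at y ∈ ∅
  x = 2: [0↦1, 1↦3, 2↦1, 3↦0, 4↦0]  zeros at y ∈ {3, 4}
  x = 3: [0↦0, 1↦0, 2↦1, 3↦3, 4↦1]  zeros at y ∈ {0, 1}
  x = 4: [0↦1, 1↦4, 2↦3, 3↦3, 4↦4]  zeros at y ∈ ∅
Collecting zeros: affine points = {(0, 1), (0, 3), (2, 3), (2, 4), (3, 0), (3, 1)}.
Total count |C(F_5)_aff| = 6.


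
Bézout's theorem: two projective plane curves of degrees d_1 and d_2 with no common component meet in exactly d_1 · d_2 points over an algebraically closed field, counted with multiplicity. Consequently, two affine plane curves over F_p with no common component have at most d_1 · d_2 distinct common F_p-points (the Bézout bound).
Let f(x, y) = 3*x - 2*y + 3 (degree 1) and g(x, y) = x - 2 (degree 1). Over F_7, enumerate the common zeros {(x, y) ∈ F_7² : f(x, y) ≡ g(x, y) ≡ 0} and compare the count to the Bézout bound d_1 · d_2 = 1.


Common zeros: {(2, 1)}; count = 1; Bézout bound = 1.

deg(f) = 1, deg(g) = 1, so Bézout bound = 1.
Scan x ∈ F_7. For each x, list the y ∈ F_7 with f(x, y) ≡ 0 and those with g(x, y) ≡ 0 (mod 7); the common zeros in that column are the intersection.
  x = 0: f ≡ 0 at y ∈ {5}; g ≡ 0 at y ∈ ∅; common: ∅.
  x = 1: f ≡ 0 at y ∈ {3}; g ≡ 0 at y ∈ ∅; common: ∅.
  x = 2: f ≡ 0 at y ∈ {1}; g ≡ 0 at y ∈ {0, 1, 2, 3, 4, 5, 6}; common: {1}.
  x = 3: f ≡ 0 at y ∈ {6}; g ≡ 0 at y ∈ ∅; common: ∅.
  x = 4: f ≡ 0 at y ∈ {4}; g ≡ 0 at y ∈ ∅; common: ∅.
  x = 5: f ≡ 0 at y ∈ {2}; g ≡ 0 at y ∈ ∅; common: ∅.
  x = 6: f ≡ 0 at y ∈ {0}; g ≡ 0 at y ∈ ∅; common: ∅.
Collecting: common zeros = {(2, 1)}, so the count is 1.
Comparison with the Bézout bound: 1 ≤ 1 = deg(f)·deg(g), as expected for curves with no common component (the bound is attained).


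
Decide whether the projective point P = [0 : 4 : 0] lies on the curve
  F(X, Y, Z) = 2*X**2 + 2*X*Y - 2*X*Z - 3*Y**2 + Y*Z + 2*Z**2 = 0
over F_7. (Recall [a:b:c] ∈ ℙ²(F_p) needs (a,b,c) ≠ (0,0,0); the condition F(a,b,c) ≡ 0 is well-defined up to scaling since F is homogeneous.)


F(0,4,0) ≡ 1 (mod 7); P is NOT on the curve.

Evaluate F(0, 4, 0) term-by-term (mod 7).
  2*X**2 ↦ 2·0·1·1 = 0
  2*X*Y ↦ 2·0·4·1 = 0
  -2*X*Z ↦ -2·0·1·0 = 0
  -3*Y**2 ↦ -3·1·16·1 = -48
  Y*Z ↦ 1·1·4·0 = 0
  2*Z**2 ↦ 2·1·1·0 = 0
Sum: F(0, 4, 0) = (0) + (0) + (0) + (-48) + (0) + (0) = -48.
Reducing mod 7: -48 ≡ 1 (mod 7).
Since F(a, b, c) ≡ 1 ≠ 0 (mod 7), P does NOT lie on the curve.


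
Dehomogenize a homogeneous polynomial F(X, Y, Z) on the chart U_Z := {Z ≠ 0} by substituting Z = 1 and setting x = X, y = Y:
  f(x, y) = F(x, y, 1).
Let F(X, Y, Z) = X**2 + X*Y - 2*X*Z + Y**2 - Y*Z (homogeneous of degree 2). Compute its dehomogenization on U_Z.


f(x, y) = x**2 + x*y - 2*x + y**2 - y

On U_Z we set Z = 1. Each monomial c·X^i·Y^j·Z^k in F becomes c·x^i·y^j·1^k = c·x^i·y^j.
Substituting Z = 1: F(X, Y, 1) = x**2 + x*y - 2*x + y**2 - y.
Note: deg(f) ≤ deg(F) = 2; strict inequality happens when F is divisible by Z (lost terms).


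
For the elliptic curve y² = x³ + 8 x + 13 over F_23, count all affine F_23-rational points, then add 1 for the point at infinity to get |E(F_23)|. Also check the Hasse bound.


Affine points = {(0, 6), (0, 17), (3, 8), (3, 15), (6, 1), (6, 22), (9, 3), (9, 20), (10, 9), (10, 14), (11, 11), (11, 12), (15, 9), (15, 14), (17, 5), (17, 18), (18, 3), (18, 20), (19, 3), (19, 20), (20, 10), (20, 13), (21, 9), (21, 14), (22, 2), (22, 21)}; affine count = 26; |E(F_23)| = 27.

Discriminant check: Δ ∝ 4a³ + 27b² = 4·8³ + 27·13² = 4·512 + 27·169 ≡ 10 (mod 23). Nonzero ⇒ E is nonsingular.
For each x ∈ F_23, compute rhs = x³ + 8·x + 13 mod 23, then count y ∈ F_23 with y² ≡ rhs.
  x = 0: rhs = 13, matching y values: 6, 17 (2 points).
  x = 1: rhs = 22, matching y values: none (0 points).
  x = 2: rhs = 14, matching y values: none (0 points).
  x = 3: rhs = 18, matching y values: 8, 15 (2 points).
  x = 4: rhs = 17, matching y values: none (0 points).
  x = 5: rhs = 17, matching y values: none (0 points).
  x = 6: rhs = 1, matching y values: 1, 22 (2 points).
  x = 7: rhs = 21, matching y values: none (0 points).
  x = 8: rhs = 14, matching y values: none (0 points).
  x = 9: rhs = 9, matching y values: 3, 20 (2 points).
  x = 10: rhs = 12, matching y values: 9, 14 (2 points).
  x = 11: rhs = 6, matching y values: 11, 12 (2 points).
  x = 12: rhs = 20, matching y values: none (0 points).
  x = 13: rhs = 14, matching y values: none (0 points).
  x = 14: rhs = 17, matching y values: none (0 points).
  x = 15: rhs = 12, matching y values: 9, 14 (2 points).
  x = 16: rhs = 5, matching y values: none (0 points).
  x = 17: rhs = 2, matching y values: 5, 18 (2 points).
  x = 18: rhs = 9, matching y values: 3, 20 (2 points).
  x = 19: rhs = 9, matching y values: 3, 20 (2 points).
  x = 20: rhs = 8, matching y values: 10, 13 (2 points).
  x = 21: rhs = 12, matching y values: 9, 14 (2 points).
  x = 22: rhs = 4, matching y values: 2, 21 (2 points).
Total affine count: 26.
Full point count |E(F_23)| = 26 + 1 = 27.
Hasse bound: |27 − (23+1)| = |3| = 3 ≤ 2√23 ≈ 9.5917 ✓.


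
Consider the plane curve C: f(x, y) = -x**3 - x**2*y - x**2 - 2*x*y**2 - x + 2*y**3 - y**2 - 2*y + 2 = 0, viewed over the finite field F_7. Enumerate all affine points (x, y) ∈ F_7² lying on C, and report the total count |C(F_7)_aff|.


Affine F_7-points: {(0, 5), (2, 1), (2, 2), (2, 3), (3, 6), (4, 5), (5, 1)}; count = 7.

For each of the 49 pairs (x, y) ∈ F_7², evaluate f(x, y) mod 7. Record the zeros.
  x = 0: [0↦2, 1↦1, 2↦3, 3↦6, 4↦1, 5↦0, 6↦1]  zeros at y ∈ {5}
  x = 1: [0↦6, 1↦2, 2↦4, 3↦3, 4↦4, 5↦5, 6↦4]  zeros at y ∈ ∅
  x = 2: [0↦2, 1↦0, 2↦0, 3↦0, 4↦5, 5↦6, 6↦1]  zeros at y ∈ {1, 2, 3}
  x = 3: [0↦5, 1↦3, 2↦6, 3↦5, 4↦5, 5↦4, 6↦0]  zeros at y ∈ {6}
  x = 4: [0↦2, 1↦5, 2↦2, 3↦5, 4↦5, 5↦0, 6↦2]  zeros at y ∈ {5}
  x = 5: [0↦1, 1↦0, 2↦3, 3↦1, 4↦6, 5↦2, 6↦1]  zeros at y ∈ {1}
  x = 6: [0↦3, 1↦3, 2↦3, 3↦1, 4↦2, 5↦4, 6↦5]  zeros at y ∈ ∅
Collecting zeros: affine points = {(0, 5), (2, 1), (2, 2), (2, 3), (3, 6), (4, 5), (5, 1)}.
Total count |C(F_7)_aff| = 7.


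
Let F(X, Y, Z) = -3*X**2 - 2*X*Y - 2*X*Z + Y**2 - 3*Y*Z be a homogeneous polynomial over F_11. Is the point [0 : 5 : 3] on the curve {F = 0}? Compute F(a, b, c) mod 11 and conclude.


F(0,5,3) ≡ 2 (mod 11); P is NOT on the curve.

Evaluate F(0, 5, 3) term-by-term (mod 11).
  -3*X**2 ↦ -3·0·1·1 = 0
  -2*X*Y ↦ -2·0·5·1 = 0
  -2*X*Z ↦ -2·0·1·3 = 0
  Y**2 ↦ 1·1·25·1 = 25
  -3*Y*Z ↦ -3·1·5·3 = -45
Sum: F(0, 5, 3) = (0) + (0) + (0) + (25) + (-45) = -20.
Reducing mod 11: -20 ≡ 2 (mod 11).
Since F(a, b, c) ≡ 2 ≠ 0 (mod 11), P does NOT lie on the curve.


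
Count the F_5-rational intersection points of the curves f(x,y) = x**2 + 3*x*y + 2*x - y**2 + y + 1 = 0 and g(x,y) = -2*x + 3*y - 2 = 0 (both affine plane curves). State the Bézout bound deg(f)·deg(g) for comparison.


Common zeros: {(3, 1), (4, 0)}; count = 2; Bézout bound = 2.

deg(f) = 2, deg(g) = 1, so Bézout bound = 2.
Scan x ∈ F_5. For each x, list the y ∈ F_5 with f(x, y) ≡ 0 and those with g(x, y) ≡ 0 (mod 5); the common zeros in that column are the intersection.
  x = 0: f ≡ 0 at y ∈ {3}; g ≡ 0 at y ∈ {4}; common: ∅.
  x = 1: f ≡ 0 at y ∈ ∅; g ≡ 0 at y ∈ {3}; common: ∅.
  x = 2: f ≡ 0 at y ∈ {1}; g ≡ 0 at y ∈ {2}; common: ∅.
  x = 3: f ≡ 0 at y ∈ {1, 4}; g ≡ 0 at y ∈ {1}; common: {1}.
  x = 4: f ≡ 0 at y ∈ {0, 3}; g ≡ 0 at y ∈ {0}; common: {0}.
Collecting: common zeros = {(3, 1), (4, 0)}, so the count is 2.
Comparison with the Bézout bound: 2 ≤ 2 = deg(f)·deg(g), as expected for curves with no common component (the bound is attained).


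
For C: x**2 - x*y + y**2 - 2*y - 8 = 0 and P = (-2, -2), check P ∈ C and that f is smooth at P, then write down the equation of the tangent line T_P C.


Tangent line at P: -2*x - 4*y - 12 = 0.

Step 1: f(-2, -2) = 0, so P lies on C.
Step 2: partial derivatives
  f_x(x, y) = 2*x - y, f_y(x, y) = -x + 2*y - 2.
  f_x(P) = -2, f_y(P) = -4 (gradient nonzero, so P is smooth).
Step 3: tangent line at P: -2·(x − -2) + -4·(y − -2) = 0.
Expanding: -2*x - 4*y - 12 = 0.


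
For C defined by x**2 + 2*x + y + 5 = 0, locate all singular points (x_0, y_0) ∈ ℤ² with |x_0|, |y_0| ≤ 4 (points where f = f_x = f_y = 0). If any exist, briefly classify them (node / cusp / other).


No singular points in the scanned grid; C is smooth there.

Compute partial derivatives:
  f_x = 2*x + 2.
  f_y = 1.
f_y = 1 is a nonzero constant, so f_y never vanishes: no point (x, y) can satisfy f = f_x = f_y = 0. In particular no (x, y) ∈ {−4, ..., 4}² is singular; the curve is smooth.


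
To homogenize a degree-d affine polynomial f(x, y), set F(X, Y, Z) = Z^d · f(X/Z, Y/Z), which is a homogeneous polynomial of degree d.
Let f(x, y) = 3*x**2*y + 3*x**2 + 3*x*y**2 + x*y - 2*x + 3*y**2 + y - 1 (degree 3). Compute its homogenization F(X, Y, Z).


F(X, Y, Z) = 3*X**2*Y + 3*X**2*Z + 3*X*Y**2 + X*Y*Z - 2*X*Z**2 + 3*Y**2*Z + Y*Z**2 - Z**3

deg(f) = 3.
Substitute x = X/Z, y = Y/Z into f, then multiply by Z^3.
  monomial 3·x^2·y^1 ↦ 3·X^2·Y^1·Z^0.
  monomial 3·x^2·y^0 ↦ 3·X^2·Y^0·Z^1.
  monomial 3·x^1·y^2 ↦ 3·X^1·Y^2·Z^0.
  monomial 1·x^1·y^1 ↦ 1·X^1·Y^1·Z^1.
  monomial -2·x^1·y^0 ↦ -2·X^1·Y^0·Z^2.
  monomial 3·x^0·y^2 ↦ 3·X^0·Y^2·Z^1.
  monomial 1·x^0·y^1 ↦ 1·X^0·Y^1·Z^2.
  monomial -1·x^0·y^0 ↦ -1·X^0·Y^0·Z^3.
Collecting: F(X, Y, Z) = 3*X**2*Y + 3*X**2*Z + 3*X*Y**2 + X*Y*Z - 2*X*Z**2 + 3*Y**2*Z + Y*Z**2 - Z**3.


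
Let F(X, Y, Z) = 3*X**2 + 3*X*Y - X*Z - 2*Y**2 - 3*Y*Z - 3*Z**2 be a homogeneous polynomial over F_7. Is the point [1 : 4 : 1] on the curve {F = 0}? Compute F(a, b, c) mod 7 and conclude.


F(1,4,1) ≡ 2 (mod 7); P is NOT on the curve.

Evaluate F(1, 4, 1) term-by-term (mod 7).
  3*X**2 ↦ 3·1·1·1 = 3
  3*X*Y ↦ 3·1·4·1 = 12
  -X*Z ↦ -1·1·1·1 = -1
  -2*Y**2 ↦ -2·1·16·1 = -32
  -3*Y*Z ↦ -3·1·4·1 = -12
  -3*Z**2 ↦ -3·1·1·1 = -3
Sum: F(1, 4, 1) = (3) + (12) + (-1) + (-32) + (-12) + (-3) = -33.
Reducing mod 7: -33 ≡ 2 (mod 7).
Since F(a, b, c) ≡ 2 ≠ 0 (mod 7), P does NOT lie on the curve.


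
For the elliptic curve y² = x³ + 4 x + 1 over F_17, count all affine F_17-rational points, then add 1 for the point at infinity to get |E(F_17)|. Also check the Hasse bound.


Affine points = {(0, 1), (0, 16), (2, 0), (4, 8), (4, 9), (7, 7), (7, 10), (8, 1), (8, 16), (9, 1), (9, 16), (10, 2), (10, 15), (11, 4), (11, 13), (12, 3), (12, 14), (14, 8), (14, 9), (15, 6), (15, 11), (16, 8), (16, 9)}; affine count = 23; |E(F_17)| = 24.

Discriminant check: Δ ∝ 4a³ + 27b² = 4·4³ + 27·1² = 4·64 + 27·1 ≡ 11 (mod 17). Nonzero ⇒ E is nonsingular.
For each x ∈ F_17, compute rhs = x³ + 4·x + 1 mod 17, then count y ∈ F_17 with y² ≡ rhs.
  x = 0: rhs = 1, matching y values: 1, 16 (2 points).
  x = 1: rhs = 6, matching y values: none (0 points).
  x = 2: rhs = 0, matching y values: 0 (1 points).
  x = 3: rhs = 6, matching y values: none (0 points).
  x = 4: rhs = 13, matching y values: 8, 9 (2 points).
  x = 5: rhs = 10, matching y values: none (0 points).
  x = 6: rhs = 3, matching y values: none (0 points).
  x = 7: rhs = 15, matching y values: 7, 10 (2 points).
  x = 8: rhs = 1, matching y values: 1, 16 (2 points).
  x = 9: rhs = 1, matching y values: 1, 16 (2 points).
  x = 10: rhs = 4, matching y values: 2, 15 (2 points).
  x = 11: rhs = 16, matching y values: 4, 13 (2 points).
  x = 12: rhs = 9, matching y values: 3, 14 (2 points).
  x = 13: rhs = 6, matching y values: none (0 points).
  x = 14: rhs = 13, matching y values: 8, 9 (2 points).
  x = 15: rhs = 2, matching y values: 6, 11 (2 points).
  x = 16: rhs = 13, matching y values: 8, 9 (2 points).
Total affine count: 23.
Full point count |E(F_17)| = 23 + 1 = 24.
Hasse bound: |24 − (17+1)| = |6| = 6 ≤ 2√17 ≈ 8.2462 ✓.


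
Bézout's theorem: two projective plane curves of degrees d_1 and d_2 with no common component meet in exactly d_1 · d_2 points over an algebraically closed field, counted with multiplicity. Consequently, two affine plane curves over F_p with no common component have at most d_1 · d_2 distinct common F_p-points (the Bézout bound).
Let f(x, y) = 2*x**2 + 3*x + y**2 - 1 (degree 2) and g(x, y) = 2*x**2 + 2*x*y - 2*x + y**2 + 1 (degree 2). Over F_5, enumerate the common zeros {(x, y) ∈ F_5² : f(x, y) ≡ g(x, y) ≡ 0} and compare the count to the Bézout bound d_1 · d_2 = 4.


Common zeros: {(1, 4), (3, 3)}; count = 2; Bézout bound = 4.

deg(f) = 2, deg(g) = 2, so Bézout bound = 4.
Scan x ∈ F_5. For each x, list the y ∈ F_5 with f(x, y) ≡ 0 and those with g(x, y) ≡ 0 (mod 5); the common zeros in that column are the intersection.
  x = 0: f ≡ 0 at y ∈ {1, 4}; g ≡ 0 at y ∈ {2, 3}; common: ∅.
  x = 1: f ≡ 0 at y ∈ {1, 4}; g ≡ 0 at y ∈ {4}; common: {4}.
  x = 2: f ≡ 0 at y ∈ ∅; g ≡ 0 at y ∈ {0, 1}; common: ∅.
  x = 3: f ≡ 0 at y ∈ {2, 3}; g ≡ 0 at y ∈ {1, 3}; common: {3}.
  x = 4: f ≡ 0 at y ∈ ∅; g ≡ 0 at y ∈ {0, 2}; common: ∅.
Collecting: common zeros = {(1, 4), (3, 3)}, so the count is 2.
Comparison with the Bézout bound: 2 ≤ 4 = deg(f)·deg(g), as expected for curves with no common component (the affine F_5-count falls short of the bound because intersections may lie at infinity, over extension fields, or carry multiplicity).


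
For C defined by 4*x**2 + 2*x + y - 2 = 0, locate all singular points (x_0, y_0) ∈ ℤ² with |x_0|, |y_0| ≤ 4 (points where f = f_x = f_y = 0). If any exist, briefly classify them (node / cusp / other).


No singular points in the scanned grid; C is smooth there.

Compute partial derivatives:
  f_x = 8*x + 2.
  f_y = 1.
f_y = 1 is a nonzero constant, so f_y never vanishes: no point (x, y) can satisfy f = f_x = f_y = 0. In particular no (x, y) ∈ {−4, ..., 4}² is singular; the curve is smooth.


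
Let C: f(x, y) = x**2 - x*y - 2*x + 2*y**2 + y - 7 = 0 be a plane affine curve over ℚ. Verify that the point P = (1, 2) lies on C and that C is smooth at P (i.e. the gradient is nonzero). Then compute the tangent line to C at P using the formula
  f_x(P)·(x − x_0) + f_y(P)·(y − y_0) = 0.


Tangent line at P: -2*x + 8*y - 14 = 0.

Step 1: f(1, 2) = 0, so P lies on C.
Step 2: partial derivatives
  f_x(x, y) = 2*x - y - 2, f_y(x, y) = -x + 4*y + 1.
  f_x(P) = -2, f_y(P) = 8 (gradient nonzero, so P is smooth).
Step 3: tangent line at P: -2·(x − 1) + 8·(y − 2) = 0.
Expanding: -2*x + 8*y - 14 = 0.


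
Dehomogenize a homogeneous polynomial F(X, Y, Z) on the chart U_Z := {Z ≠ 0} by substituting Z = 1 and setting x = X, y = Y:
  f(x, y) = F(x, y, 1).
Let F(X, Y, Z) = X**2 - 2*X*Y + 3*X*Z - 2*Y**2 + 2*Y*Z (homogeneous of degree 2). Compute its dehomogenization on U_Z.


f(x, y) = x**2 - 2*x*y + 3*x - 2*y**2 + 2*y

On U_Z we set Z = 1. Each monomial c·X^i·Y^j·Z^k in F becomes c·x^i·y^j·1^k = c·x^i·y^j.
Substituting Z = 1: F(X, Y, 1) = x**2 - 2*x*y + 3*x - 2*y**2 + 2*y.
Note: deg(f) ≤ deg(F) = 2; strict inequality happens when F is divisible by Z (lost terms).


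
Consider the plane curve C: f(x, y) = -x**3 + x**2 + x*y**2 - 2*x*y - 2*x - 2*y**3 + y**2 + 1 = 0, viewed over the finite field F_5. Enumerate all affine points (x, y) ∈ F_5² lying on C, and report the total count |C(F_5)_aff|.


Affine F_5-points: {(0, 1), (1, 4), (2, 1), (3, 2), (4, 0), (4, 1), (4, 4)}; count = 7.

For each of the 25 pairs (x, y) ∈ F_5², evaluate f(x, y) mod 5. Record the zeros.
  x = 0: [0↦1, 1↦0, 2↦4, 3↦1, 4↦4]  zeros at y ∈ {1}
  x = 1: [0↦4, 1↦2, 2↦2, 3↦2, 4↦0]  zeros at y ∈ {4}
  x = 2: [0↦3, 1↦0, 2↦1, 3↦4, 4↦2]  zeros at y ∈ {1}
  x = 3: [0↦2, 1↦3, 2↦0, 3↦1, 4↦4]  zeros at y ∈ {2}
  x = 4: [0↦0, 1↦0, 2↦3, 3↦2, 4↦0]  zeros at y ∈ {0, 1, 4}
Collecting zeros: affine points = {(0, 1), (1, 4), (2, 1), (3, 2), (4, 0), (4, 1), (4, 4)}.
Total count |C(F_5)_aff| = 7.


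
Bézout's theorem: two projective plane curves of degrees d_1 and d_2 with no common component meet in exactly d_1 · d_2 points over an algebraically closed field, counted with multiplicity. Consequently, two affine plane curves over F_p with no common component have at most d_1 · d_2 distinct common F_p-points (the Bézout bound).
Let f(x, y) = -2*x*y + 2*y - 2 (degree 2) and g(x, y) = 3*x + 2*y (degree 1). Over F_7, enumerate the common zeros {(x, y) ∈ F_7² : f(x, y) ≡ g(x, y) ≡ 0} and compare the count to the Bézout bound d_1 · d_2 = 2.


Common zeros: ∅; count = 0; Bézout bound = 2.

deg(f) = 2, deg(g) = 1, so Bézout bound = 2.
Scan x ∈ F_7. For each x, list the y ∈ F_7 with f(x, y) ≡ 0 and those with g(x, y) ≡ 0 (mod 7); the common zeros in that column are the intersection.
  x = 0: f ≡ 0 at y ∈ {1}; g ≡ 0 at y ∈ {0}; common: ∅.
  x = 1: f ≡ 0 at y ∈ ∅; g ≡ 0 at y ∈ {2}; common: ∅.
  x = 2: f ≡ 0 at y ∈ {6}; g ≡ 0 at y ∈ {4}; common: ∅.
  x = 3: f ≡ 0 at y ∈ {3}; g ≡ 0 at y ∈ {6}; common: ∅.
  x = 4: f ≡ 0 at y ∈ {2}; g ≡ 0 at y ∈ {1}; common: ∅.
  x = 5: f ≡ 0 at y ∈ {5}; g ≡ 0 at y ∈ {3}; common: ∅.
  x = 6: f ≡ 0 at y ∈ {4}; g ≡ 0 at y ∈ {5}; common: ∅.
Collecting: common zeros = ∅, so the count is 0.
Comparison with the Bézout bound: 0 ≤ 2 = deg(f)·deg(g), as expected for curves with no common component (the affine F_7-count falls short of the bound because intersections may lie at infinity, over extension fields, or carry multiplicity).


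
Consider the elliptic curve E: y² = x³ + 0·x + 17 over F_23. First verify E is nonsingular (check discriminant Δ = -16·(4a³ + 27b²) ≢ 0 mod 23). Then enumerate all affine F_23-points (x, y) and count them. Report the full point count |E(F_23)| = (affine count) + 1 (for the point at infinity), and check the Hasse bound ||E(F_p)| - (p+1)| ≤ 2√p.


Affine points = {(1, 8), (1, 15), (2, 5), (2, 18), (4, 9), (4, 14), (5, 2), (5, 21), (6, 7), (6, 16), (8, 0), (13, 11), (13, 12), (14, 1), (14, 22), (17, 10), (17, 13), (20, 6), (20, 17), (21, 3), (21, 20), (22, 4), (22, 19)}; affine count = 23; |E(F_23)| = 24.

Discriminant check: Δ ∝ 4a³ + 27b² = 4·0³ + 27·17² = 4·0 + 27·289 ≡ 6 (mod 23). Nonzero ⇒ E is nonsingular.
For each x ∈ F_23, compute rhs = x³ + 0·x + 17 mod 23, then count y ∈ F_23 with y² ≡ rhs.
  x = 0: rhs = 17, matching y values: none (0 points).
  x = 1: rhs = 18, matching y values: 8, 15 (2 points).
  x = 2: rhs = 2, matching y values: 5, 18 (2 points).
  x = 3: rhs = 21, matching y values: none (0 points).
  x = 4: rhs = 12, matching y values: 9, 14 (2 points).
  x = 5: rhs = 4, matching y values: 2, 21 (2 points).
  x = 6: rhs = 3, matching y values: 7, 16 (2 points).
  x = 7: rhs = 15, matching y values: none (0 points).
  x = 8: rhs = 0, matching y values: 0 (1 points).
  x = 9: rhs = 10, matching y values: none (0 points).
  x = 10: rhs = 5, matching y values: none (0 points).
  x = 11: rhs = 14, matching y values: none (0 points).
  x = 12: rhs = 20, matching y values: none (0 points).
  x = 13: rhs = 6, matching y values: 11, 12 (2 points).
  x = 14: rhs = 1, matching y values: 1, 22 (2 points).
  x = 15: rhs = 11, matching y values: none (0 points).
  x = 16: rhs = 19, matching y values: none (0 points).
  x = 17: rhs = 8, matching y values: 10, 13 (2 points).
  x = 18: rhs = 7, matching y values: none (0 points).
  x = 19: rhs = 22, matching y values: none (0 points).
  x = 20: rhs = 13, matching y values: 6, 17 (2 points).
  x = 21: rhs = 9, matching y values: 3, 20 (2 points).
  x = 22: rhs = 16, matching y values: 4, 19 (2 points).
Total affine count: 23.
Full point count |E(F_23)| = 23 + 1 = 24.
Hasse bound: |24 − (23+1)| = |0| = 0 ≤ 2√23 ≈ 9.5917 ✓.


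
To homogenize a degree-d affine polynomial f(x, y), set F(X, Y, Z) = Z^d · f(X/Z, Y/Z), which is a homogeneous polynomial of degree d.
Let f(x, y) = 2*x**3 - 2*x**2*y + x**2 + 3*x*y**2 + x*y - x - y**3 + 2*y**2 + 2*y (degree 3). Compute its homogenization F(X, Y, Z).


F(X, Y, Z) = 2*X**3 - 2*X**2*Y + X**2*Z + 3*X*Y**2 + X*Y*Z - X*Z**2 - Y**3 + 2*Y**2*Z + 2*Y*Z**2

deg(f) = 3.
Substitute x = X/Z, y = Y/Z into f, then multiply by Z^3.
  monomial 2·x^3·y^0 ↦ 2·X^3·Y^0·Z^0.
  monomial -2·x^2·y^1 ↦ -2·X^2·Y^1·Z^0.
  monomial 1·x^2·y^0 ↦ 1·X^2·Y^0·Z^1.
  monomial 3·x^1·y^2 ↦ 3·X^1·Y^2·Z^0.
  monomial 1·x^1·y^1 ↦ 1·X^1·Y^1·Z^1.
  monomial -1·x^1·y^0 ↦ -1·X^1·Y^0·Z^2.
  monomial -1·x^0·y^3 ↦ -1·X^0·Y^3·Z^0.
  monomial 2·x^0·y^2 ↦ 2·X^0·Y^2·Z^1.
  monomial 2·x^0·y^1 ↦ 2·X^0·Y^1·Z^2.
Collecting: F(X, Y, Z) = 2*X**3 - 2*X**2*Y + X**2*Z + 3*X*Y**2 + X*Y*Z - X*Z**2 - Y**3 + 2*Y**2*Z + 2*Y*Z**2.


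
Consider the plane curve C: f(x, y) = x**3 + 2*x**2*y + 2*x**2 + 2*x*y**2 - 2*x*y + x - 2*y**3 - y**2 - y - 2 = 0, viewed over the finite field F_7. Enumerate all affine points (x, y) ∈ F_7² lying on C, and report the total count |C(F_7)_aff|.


Affine F_7-points: {(0, 6), (1, 1), (3, 3), (3, 4), (3, 6), (4, 0), (4, 1), (4, 6), (5, 1), (5, 3), (5, 4)}; count = 11.

For each of the 49 pairs (x, y) ∈ F_7², evaluate f(x, y) mod 7. Record the zeros.
  x = 0: [0↦5, 1↦1, 2↦4, 3↦2, 4↦4, 5↦5, 6↦0]  zeros at y ∈ {6}
  x = 1: [0↦2, 1↦0, 2↦2, 3↦3, 4↦5, 5↦3, 6↦6]  zeros at y ∈ {1}
  x = 2: [0↦2, 1↦6, 2↦4, 3↦5, 4↦4, 5↦3, 6↦4]  zeros at y ∈ ∅
  x = 3: [0↦4, 1↦4, 2↦2, 3↦0, 4↦0, 5↦4, 6↦0]  zeros at y ∈ {3, 4, 6}
  x = 4: [0↦0, 1↦0, 2↦2, 3↦1, 4↦6, 5↦5, 6↦0]  zeros at y ∈ {0, 1, 6}
  x = 5: [0↦3, 1↦0, 2↦3, 3↦0, 4↦0, 5↦5, 6↦3]  zeros at y ∈ {1, 3, 4}
  x = 6: [0↦5, 1↦3, 2↦4, 3↦3, 4↦2, 5↦3, 6↦1]  zeros at y ∈ ∅
Collecting zeros: affine points = {(0, 6), (1, 1), (3, 3), (3, 4), (3, 6), (4, 0), (4, 1), (4, 6), (5, 1), (5, 3), (5, 4)}.
Total count |C(F_7)_aff| = 11.
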